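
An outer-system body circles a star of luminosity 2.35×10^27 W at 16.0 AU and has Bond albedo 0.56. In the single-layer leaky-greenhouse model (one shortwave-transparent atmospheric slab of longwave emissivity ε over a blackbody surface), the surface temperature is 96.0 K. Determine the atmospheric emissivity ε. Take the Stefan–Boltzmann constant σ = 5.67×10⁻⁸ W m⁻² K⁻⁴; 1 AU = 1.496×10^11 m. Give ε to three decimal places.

0.509

d = 16.0 × 1.496×10^11 m = 2.394×10^12 m.
Spreading L over a sphere of radius d: S = 2.35×10^27/(4π·2.39×10^12²) = 32.64 W m⁻².
TOA balance gives T_e = 89.21 K.
Since (2−ε)/2 = (T_e/T_s)⁴ = 0.7456, ε = 0.5089.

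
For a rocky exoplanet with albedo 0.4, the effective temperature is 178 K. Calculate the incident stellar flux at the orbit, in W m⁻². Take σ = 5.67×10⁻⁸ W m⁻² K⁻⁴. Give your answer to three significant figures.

379 W m⁻²

From S(1−α)/4 = σT⁴: S = 4σT⁴/(1−α).
σT⁴ = 5.67×10⁻⁸·(178)⁴ = 56.92 W m⁻².
So S = 4×56.92/(1−0.4) = 379.5 W m⁻².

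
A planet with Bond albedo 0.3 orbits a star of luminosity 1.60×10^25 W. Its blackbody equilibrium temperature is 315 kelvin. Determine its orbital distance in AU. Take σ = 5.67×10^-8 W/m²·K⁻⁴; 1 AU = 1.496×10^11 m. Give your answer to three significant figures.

Energy balance gives S = 4σT⁴/(1−α) = 3190 W/m².
From L = 4πd²S, d = √(1.60×10^25/(4π·3190)) = 1.998×10^10 m = 0.1335 AU.

0.134 AU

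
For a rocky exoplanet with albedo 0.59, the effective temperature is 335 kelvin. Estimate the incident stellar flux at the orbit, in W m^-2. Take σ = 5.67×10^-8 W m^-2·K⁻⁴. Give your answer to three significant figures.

From S(1−α)/4 = σT⁴: S = 4σT⁴/(1−α).
The emitted flux is σT⁴ = 714.1 W m^-2.
So S = 4×714.1/(1−0.59) = 6967 W m^-2.

6970 W m^-2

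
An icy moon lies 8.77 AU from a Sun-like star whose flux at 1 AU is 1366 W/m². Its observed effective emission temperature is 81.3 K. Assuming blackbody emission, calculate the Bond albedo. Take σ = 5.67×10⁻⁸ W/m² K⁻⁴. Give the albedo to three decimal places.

By the inverse-square law, S = 1366/8.77² = 17.76 W/m².
Rearranging the radiative balance, α = 1 − 4σT⁴/S.
4σT⁴ = 4·5.67×10⁻⁸·(81.3)⁴ = 9.908 W/m².
Hence α = 1 − 9.908/17.76 = 0.4421.

0.442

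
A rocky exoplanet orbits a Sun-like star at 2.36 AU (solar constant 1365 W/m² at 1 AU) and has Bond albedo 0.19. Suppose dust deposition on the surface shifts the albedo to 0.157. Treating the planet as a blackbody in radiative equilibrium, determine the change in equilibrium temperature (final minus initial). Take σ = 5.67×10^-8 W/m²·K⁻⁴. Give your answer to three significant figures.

Flux at the orbit: S = 1365/(2.36)² = 245.1 W/m².
Initial: T₁ = [S(1−0.19)/(4σ)]^(1/4) = 172.0 K.
With α = 0.157, T₂ = 173.7 K.
ΔT = T₂ − T₁ = 1.726 K.

1.73 K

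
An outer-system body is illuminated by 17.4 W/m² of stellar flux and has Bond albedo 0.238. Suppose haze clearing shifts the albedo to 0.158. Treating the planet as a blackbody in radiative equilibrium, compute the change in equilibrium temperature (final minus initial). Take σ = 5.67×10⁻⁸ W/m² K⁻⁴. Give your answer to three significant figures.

Before: T₁ = [17.40·0.762/(4σ)]^(1/4) = 87.44 K.
With α = 0.158, T₂ = 89.65 K.
ΔT = T₂ − T₁ = 2.210 K.

2.21 K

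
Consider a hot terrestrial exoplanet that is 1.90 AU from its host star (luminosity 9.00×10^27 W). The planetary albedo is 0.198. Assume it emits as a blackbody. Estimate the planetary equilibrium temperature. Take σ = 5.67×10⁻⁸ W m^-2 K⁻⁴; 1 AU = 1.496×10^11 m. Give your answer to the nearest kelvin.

421 K

Orbital distance: d = 1.90 AU = 2.842×10^11 m.
S = L/(4πd²) = 8865 W m^-2.
The planet absorbs (1−α)S over its disc πR² and re-emits over 4πR², so the mean absorbed flux is (1−0.198)·8865/4 = 1777 W m^-2.
In equilibrium σT⁴ equals this, so T = 420.8 K.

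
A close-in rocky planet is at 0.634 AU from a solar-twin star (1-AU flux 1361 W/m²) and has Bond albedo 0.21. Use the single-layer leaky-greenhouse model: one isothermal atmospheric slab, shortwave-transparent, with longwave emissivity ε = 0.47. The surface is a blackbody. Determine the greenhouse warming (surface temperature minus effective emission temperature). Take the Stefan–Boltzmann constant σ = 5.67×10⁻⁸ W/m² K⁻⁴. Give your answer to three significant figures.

22.8 K

Irradiance scales as 1/d², so S = 1361 W/m² × (1/0.634)² = 3386 W/m².
Effective emission temperature (TOA balance): σT_e⁴ = S(1−α)/4 = 668.7 W/m² → T_e = 329.5 K.
The surface balance (absorbed SW + ε·downward IR = σT_s⁴) with T_a⁴ = T_s⁴/2 reduces to T_s = T_e·[2/(2−ε)]^¼ = 352.4 K.
The atmosphere warms the surface by 22.83 K.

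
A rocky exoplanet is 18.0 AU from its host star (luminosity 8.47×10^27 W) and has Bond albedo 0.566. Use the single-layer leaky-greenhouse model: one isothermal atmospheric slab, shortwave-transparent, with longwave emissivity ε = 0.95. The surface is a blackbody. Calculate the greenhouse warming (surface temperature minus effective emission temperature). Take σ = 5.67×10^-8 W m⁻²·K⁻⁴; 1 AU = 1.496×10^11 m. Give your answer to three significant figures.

20.2 K

d = 18.0 × 1.496×10^11 m = 2.693×10^12 m.
S = L/(4πd²) = 92.95 W m⁻².
The planet radiates to space at T_e = [S(1−α)/(4σ)]^(1/4) = 115.5 K.
Surface balance with a leaky layer gives σT_s⁴ = σT_e⁴·2/(2−ε), so T_s = T_e·[2/(2−0.95)]^(1/4) = 135.7 K.
T_s − T_e = 135.7 − 115.5 = 20.19 K.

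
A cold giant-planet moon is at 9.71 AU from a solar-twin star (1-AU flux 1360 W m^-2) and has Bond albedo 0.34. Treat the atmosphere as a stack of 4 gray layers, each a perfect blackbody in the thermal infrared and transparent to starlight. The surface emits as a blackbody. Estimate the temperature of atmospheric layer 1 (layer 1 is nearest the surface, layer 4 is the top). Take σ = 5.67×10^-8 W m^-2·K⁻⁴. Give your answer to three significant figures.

By the inverse-square law, S = 1360/9.71² = 14.42 W m^-2.
The effective emission temperature is T_e = [S(1−α)/(4σ)]^¼ = 80.49 K.
In the N-layer model, layer k (counted from the surface) has T_k = (N+1−k)^(1/4)·T_e.
With k = 1: T_1 = (4+1−1)^¼·80.49 K = 113.8 K.

114 kelvin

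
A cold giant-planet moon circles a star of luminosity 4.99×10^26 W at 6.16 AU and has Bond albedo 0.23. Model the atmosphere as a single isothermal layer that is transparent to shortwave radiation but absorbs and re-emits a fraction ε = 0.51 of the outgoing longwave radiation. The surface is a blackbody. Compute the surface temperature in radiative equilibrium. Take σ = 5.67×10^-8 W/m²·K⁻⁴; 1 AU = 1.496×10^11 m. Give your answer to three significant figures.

Orbital distance: d = 6.16 AU = 9.215×10^11 m.
S = L/(4πd²) = 46.76 W/m².
At the top of the atmosphere, σT_e⁴ = S(1−α)/4 = 9.001 W/m², giving T_e = 112.2 K.
Surface balance with a leaky layer gives σT_s⁴ = σT_e⁴·2/(2−ε), so T_s = T_e·[2/(2−0.51)]^(1/4) = 120.8 K.

121 kelvin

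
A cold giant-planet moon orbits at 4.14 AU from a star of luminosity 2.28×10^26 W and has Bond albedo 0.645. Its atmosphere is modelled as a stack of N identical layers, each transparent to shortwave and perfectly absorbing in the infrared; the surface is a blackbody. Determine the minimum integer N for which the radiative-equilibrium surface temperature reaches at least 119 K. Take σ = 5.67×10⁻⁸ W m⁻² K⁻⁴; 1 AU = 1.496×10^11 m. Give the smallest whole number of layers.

d = 4.14 × 1.496×10^11 m = 6.193×10^11 m.
Flux at the orbit: S = L/(4πd²) = 2.28×10^26/(4π·(6.19×10^11)²) = 47.30 W m⁻².
Top-of-atmosphere balance: σT_e⁴ = S(1−α)/4 = 4.198 W m⁻² → T_e = 92.76 K.
T_s = (N+1)^(1/4)·T_e ≥ 119 K requires N+1 ≥ (T_s/T_e)⁴ = (119/92.76)⁴ = 2.709.
So N ≥ 1.709; the smallest integer is N = 2.

2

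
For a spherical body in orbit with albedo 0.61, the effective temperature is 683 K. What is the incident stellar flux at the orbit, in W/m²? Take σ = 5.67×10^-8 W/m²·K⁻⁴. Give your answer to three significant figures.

1.27×10^5 W/m²

Invert the energy balance for S: S = 4σT⁴/(1−α).
σT⁴ = 5.67×10⁻⁸·(683)⁴ = 12340 W/m².
S = 4·12340/0.39 = 1.265×10^5 W/m².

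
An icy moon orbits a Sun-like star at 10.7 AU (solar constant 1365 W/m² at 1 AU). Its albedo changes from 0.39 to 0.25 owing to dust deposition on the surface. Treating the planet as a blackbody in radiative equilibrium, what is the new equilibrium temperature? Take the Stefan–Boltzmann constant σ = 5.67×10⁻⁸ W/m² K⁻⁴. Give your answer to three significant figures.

By the inverse-square law, S = 1365/10.7² = 11.92 W/m².
T₂ = [S(1−α₂)/(4σ)]^(1/4) = [11.92·0.75/(4σ)]^(1/4) = 79.24 K.

79.2 kelvin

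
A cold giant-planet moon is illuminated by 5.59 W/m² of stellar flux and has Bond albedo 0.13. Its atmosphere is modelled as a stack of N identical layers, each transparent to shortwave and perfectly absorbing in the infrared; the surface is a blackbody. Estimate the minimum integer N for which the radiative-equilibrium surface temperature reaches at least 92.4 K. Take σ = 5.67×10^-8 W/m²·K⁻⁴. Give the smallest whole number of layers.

Top-of-atmosphere balance: σT_e⁴ = S(1−α)/4 = 1.216 W/m² → T_e = 68.05 K.
Need (N+1)T_e⁴ ≥ T_s⁴, i.e. N+1 ≥ (92.4/68.05)⁴ = 3.399.
Rounding up, N = 3.

3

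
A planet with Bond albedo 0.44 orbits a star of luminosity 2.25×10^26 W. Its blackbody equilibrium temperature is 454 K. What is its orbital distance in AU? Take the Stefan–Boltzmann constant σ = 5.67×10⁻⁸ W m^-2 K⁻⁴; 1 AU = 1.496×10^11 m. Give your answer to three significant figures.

0.216 AU

The flux needed for this T is 4σT⁴/(1−0.44) = 17210 W m^-2.
S = L/(4πd²) → d = √(L/4πS) = √(2.25×10^26/(4π·17210)) = 3.226×10^10 m = 0.2156 AU.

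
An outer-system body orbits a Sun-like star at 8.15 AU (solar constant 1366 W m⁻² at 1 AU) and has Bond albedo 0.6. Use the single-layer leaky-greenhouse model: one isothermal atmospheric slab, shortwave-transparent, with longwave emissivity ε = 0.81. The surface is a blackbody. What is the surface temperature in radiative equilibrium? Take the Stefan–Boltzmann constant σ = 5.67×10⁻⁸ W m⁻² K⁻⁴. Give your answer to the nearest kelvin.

Flux at the orbit: S = 1366/(8.15)² = 20.57 W m⁻².
At the top of the atmosphere, σT_e⁴ = S(1−α)/4 = 2.057 W m⁻², giving T_e = 77.60 K.
The surface balance (absorbed SW + ε·downward IR = σT_s⁴) with T_a⁴ = T_s⁴/2 reduces to T_s = T_e·[2/(2−ε)]^¼ = 88.36 K.

88 K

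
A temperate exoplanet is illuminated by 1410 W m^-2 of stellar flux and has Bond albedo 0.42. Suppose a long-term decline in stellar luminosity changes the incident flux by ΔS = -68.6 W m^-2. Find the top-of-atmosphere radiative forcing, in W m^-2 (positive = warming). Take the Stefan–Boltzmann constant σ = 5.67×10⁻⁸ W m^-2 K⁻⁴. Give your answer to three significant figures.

-9.95 W m^-2

Only a fraction (1−α) is absorbed and it's spread over 4πR², so ΔF = (1−α)ΔS/4 = -9.947 W m^-2.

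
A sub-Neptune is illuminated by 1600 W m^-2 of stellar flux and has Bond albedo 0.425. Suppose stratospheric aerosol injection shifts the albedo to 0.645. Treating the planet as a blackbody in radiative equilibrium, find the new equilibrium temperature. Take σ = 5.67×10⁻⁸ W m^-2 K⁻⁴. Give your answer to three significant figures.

224 K

T₂ = [S(1−α₂)/(4σ)]^(1/4) = [1600·0.355/(4σ)]^(1/4) = 223.7 K.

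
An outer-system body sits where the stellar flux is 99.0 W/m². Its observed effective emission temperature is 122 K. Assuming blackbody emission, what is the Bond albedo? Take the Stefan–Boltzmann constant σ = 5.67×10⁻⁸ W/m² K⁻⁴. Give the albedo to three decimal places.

0.492

Rearranging the radiative balance, α = 1 − 4σT⁴/S.
4σT⁴ = 4·5.67×10⁻⁸·(122)⁴ = 50.24 W/m².
Hence α = 1 − 50.24/99.00 = 0.4925.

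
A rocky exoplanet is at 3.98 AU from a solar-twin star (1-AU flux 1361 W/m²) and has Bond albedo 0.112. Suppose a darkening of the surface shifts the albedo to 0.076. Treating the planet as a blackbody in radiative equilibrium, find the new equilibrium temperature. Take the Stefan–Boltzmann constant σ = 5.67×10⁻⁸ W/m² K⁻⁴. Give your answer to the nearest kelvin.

137 K

Flux at the orbit: S = 1361/(3.98)² = 85.92 W/m².
T₂ = [S(1−α₂)/(4σ)]^(1/4) = [85.92·0.924/(4σ)]^(1/4) = 136.8 K.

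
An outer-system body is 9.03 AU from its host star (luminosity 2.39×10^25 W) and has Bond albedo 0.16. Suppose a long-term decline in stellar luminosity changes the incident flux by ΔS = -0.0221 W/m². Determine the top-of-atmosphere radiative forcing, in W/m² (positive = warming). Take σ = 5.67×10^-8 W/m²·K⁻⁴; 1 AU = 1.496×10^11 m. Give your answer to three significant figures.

Orbital distance: d = 9.03 AU = 1.351×10^12 m.
Flux at the orbit: S = L/(4πd²) = 2.39×10^25/(4π·(1.35×10^12)²) = 1.042 W/m².
Only a fraction (1−α) is absorbed and it's spread over 4πR², so ΔF = (1−α)ΔS/4 = -0.004641 W/m².

-0.00464 W/m²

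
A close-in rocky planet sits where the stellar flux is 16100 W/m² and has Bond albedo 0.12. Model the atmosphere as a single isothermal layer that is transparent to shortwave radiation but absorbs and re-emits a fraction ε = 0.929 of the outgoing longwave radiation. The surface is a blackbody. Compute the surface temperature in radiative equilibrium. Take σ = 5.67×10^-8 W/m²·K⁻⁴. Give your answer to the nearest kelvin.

584 kelvin

Effective emission temperature (TOA balance): σT_e⁴ = S(1−α)/4 = 3542 W/m² → T_e = 499.9 K.
Surface balance with a leaky layer gives σT_s⁴ = σT_e⁴·2/(2−ε), so T_s = T_e·[2/(2−0.929)]^(1/4) = 584.4 K.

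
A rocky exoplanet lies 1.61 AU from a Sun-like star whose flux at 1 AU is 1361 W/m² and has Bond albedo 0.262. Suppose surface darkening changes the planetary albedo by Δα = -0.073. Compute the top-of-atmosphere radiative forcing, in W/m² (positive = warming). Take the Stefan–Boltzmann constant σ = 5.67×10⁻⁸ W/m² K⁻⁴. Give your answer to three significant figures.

By the inverse-square law, S = 1361/1.61² = 525.1 W/m².
The change in absorbed flux is Δ[S(1−α)/4] = −SΔα/4 = 9.582 W/m².

9.58 W/m²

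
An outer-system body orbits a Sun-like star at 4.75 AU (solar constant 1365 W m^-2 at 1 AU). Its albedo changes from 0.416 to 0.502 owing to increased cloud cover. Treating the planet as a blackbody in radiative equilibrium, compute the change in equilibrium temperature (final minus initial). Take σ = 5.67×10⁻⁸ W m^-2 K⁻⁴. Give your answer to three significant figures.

Irradiance scales as 1/d², so S = 1365 W m^-2 × (1/4.75)² = 60.50 W m^-2.
Initial: T₁ = [S(1−0.416)/(4σ)]^(1/4) = 111.7 K.
After:  T₂ = [60.50·0.498/(4σ)]^(1/4) = 107.4 K.
Change: 107.4 − 111.7 = -4.362 K.

-4.36 K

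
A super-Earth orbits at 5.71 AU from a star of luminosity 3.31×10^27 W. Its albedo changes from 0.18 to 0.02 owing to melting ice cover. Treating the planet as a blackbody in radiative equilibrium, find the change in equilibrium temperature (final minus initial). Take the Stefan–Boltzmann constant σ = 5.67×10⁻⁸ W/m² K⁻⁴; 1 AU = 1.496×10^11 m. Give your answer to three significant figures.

8.66 kelvin

d = 5.71 × 1.496×10^11 m = 8.542×10^11 m.
Flux at the orbit: S = L/(4πd²) = 3.31×10^27/(4π·(8.54×10^11)²) = 361.0 W/m².
Initial: T₁ = [S(1−0.18)/(4σ)]^(1/4) = 190.1 K.
With α = 0.02, T₂ = 198.7 K.
Change: 198.7 − 190.1 = 8.661 K.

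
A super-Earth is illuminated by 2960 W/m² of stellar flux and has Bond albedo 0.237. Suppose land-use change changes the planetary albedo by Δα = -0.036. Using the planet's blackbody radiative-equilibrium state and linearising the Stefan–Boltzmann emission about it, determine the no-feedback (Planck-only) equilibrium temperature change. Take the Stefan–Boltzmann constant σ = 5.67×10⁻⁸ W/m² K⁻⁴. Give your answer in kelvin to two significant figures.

3.7 kelvin

Reference equilibrium: T_e = [S(1−α)/(4σ)]^(1/4) = 315.9 K.
TOA radiative forcing: ΔF = −S·Δα/4 = −2960·(-0.036)/4 = 26.64 W/m².
The Planck feedback parameter is 4σT_e³ = 7.149 W/m²/K.
So ΔT₀ = 26.64/7.149 = 3.73 K.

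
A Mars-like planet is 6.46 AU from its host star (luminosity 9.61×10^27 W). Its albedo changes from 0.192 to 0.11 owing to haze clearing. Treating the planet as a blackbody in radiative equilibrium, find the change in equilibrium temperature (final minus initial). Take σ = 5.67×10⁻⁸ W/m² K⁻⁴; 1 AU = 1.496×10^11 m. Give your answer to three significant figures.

d = 6.46 × 1.496×10^11 m = 9.664×10^11 m.
S = L/(4πd²) = 818.8 W/m².
Initial: T₁ = [S(1−0.192)/(4σ)]^(1/4) = 232.4 K.
With α = 0.11, T₂ = 238.1 K.
Change: 238.1 − 232.4 = 5.684 K.

5.68 kelvin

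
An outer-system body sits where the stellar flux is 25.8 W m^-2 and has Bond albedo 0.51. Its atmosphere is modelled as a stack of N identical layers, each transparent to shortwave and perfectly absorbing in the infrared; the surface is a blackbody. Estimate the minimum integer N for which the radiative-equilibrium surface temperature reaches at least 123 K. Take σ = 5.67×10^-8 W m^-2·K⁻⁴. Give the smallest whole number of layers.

4

The effective emission temperature is T_e = [S(1−α)/(4σ)]^¼ = 86.41 K.
Need (N+1)T_e⁴ ≥ T_s⁴, i.e. N+1 ≥ (123/86.41)⁴ = 4.106.
So N ≥ 3.106; the smallest integer is N = 4.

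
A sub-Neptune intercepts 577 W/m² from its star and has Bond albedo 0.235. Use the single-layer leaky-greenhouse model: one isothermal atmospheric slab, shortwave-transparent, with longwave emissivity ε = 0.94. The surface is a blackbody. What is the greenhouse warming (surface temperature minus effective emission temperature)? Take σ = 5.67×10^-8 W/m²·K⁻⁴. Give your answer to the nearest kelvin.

Effective emission temperature (TOA balance): σT_e⁴ = S(1−α)/4 = 110.4 W/m² → T_e = 210.0 K.
The surface balance (absorbed SW + ε·downward IR = σT_s⁴) with T_a⁴ = T_s⁴/2 reduces to T_s = T_e·[2/(2−ε)]^¼ = 246.2 K.
T_s − T_e = 246.2 − 210.0 = 36.13 K.

36 K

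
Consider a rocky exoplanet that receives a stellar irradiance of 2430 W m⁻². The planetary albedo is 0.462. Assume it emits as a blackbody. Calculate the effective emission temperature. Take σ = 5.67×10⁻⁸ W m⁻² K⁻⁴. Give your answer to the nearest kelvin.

The planet absorbs (1−α)S over its disc πR² and re-emits over 4πR², so the mean absorbed flux is (1−0.462)·2430/4 = 326.8 W m⁻².
In equilibrium σT⁴ equals this, so T = 275.5 K.

276 K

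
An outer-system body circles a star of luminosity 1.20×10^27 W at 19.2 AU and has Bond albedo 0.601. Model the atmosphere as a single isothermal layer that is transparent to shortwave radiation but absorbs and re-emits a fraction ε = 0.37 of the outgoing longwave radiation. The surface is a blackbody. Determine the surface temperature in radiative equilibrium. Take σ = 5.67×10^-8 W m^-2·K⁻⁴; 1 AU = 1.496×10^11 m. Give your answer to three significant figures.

70.7 K

d = 19.2 × 1.496×10^11 m = 2.872×10^12 m.
Flux at the orbit: S = L/(4πd²) = 1.20×10^27/(4π·(2.87×10^12)²) = 11.57 W m^-2.
The planet radiates to space at T_e = [S(1−α)/(4σ)]^(1/4) = 67.18 K.
The surface balance (absorbed SW + ε·downward IR = σT_s⁴) with T_a⁴ = T_s⁴/2 reduces to T_s = T_e·[2/(2−ε)]^¼ = 70.70 K.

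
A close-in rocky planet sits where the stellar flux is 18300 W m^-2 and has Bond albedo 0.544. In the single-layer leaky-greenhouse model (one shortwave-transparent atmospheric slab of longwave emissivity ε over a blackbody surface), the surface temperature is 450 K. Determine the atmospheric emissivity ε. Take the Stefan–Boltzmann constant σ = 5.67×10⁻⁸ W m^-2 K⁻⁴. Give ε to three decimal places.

TOA balance gives T_e = 438.0 K.
Since (2−ε)/2 = (T_e/T_s)⁴ = 0.8973, ε = 0.2055.

0.205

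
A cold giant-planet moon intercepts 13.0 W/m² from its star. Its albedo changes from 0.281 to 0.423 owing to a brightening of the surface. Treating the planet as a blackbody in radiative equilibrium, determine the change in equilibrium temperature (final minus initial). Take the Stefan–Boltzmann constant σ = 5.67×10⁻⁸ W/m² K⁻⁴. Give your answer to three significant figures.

-4.29 K

Before: T₁ = [13.00·0.719/(4σ)]^(1/4) = 80.12 K.
After:  T₂ = [13.00·0.577/(4σ)]^(1/4) = 75.83 K.
Change: 75.83 − 80.12 = -4.288 K.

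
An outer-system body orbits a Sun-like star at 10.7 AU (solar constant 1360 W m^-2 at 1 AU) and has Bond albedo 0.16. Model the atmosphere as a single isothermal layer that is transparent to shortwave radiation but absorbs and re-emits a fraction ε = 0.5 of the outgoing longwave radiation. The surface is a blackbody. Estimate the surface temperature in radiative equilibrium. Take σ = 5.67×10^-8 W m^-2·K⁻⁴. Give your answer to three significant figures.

87.5 kelvin

Flux at the orbit: S = 1360/(10.7)² = 11.88 W m^-2.
The planet radiates to space at T_e = [S(1−α)/(4σ)]^(1/4) = 81.44 K.
The surface balance (absorbed SW + ε·downward IR = σT_s⁴) with T_a⁴ = T_s⁴/2 reduces to T_s = T_e·[2/(2−ε)]^¼ = 87.52 K.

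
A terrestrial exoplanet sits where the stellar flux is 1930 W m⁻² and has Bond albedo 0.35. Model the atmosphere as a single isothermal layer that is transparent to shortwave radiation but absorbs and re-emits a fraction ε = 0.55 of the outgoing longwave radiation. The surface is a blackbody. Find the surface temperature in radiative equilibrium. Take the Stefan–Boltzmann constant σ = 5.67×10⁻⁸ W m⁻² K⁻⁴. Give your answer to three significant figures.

Effective emission temperature (TOA balance): σT_e⁴ = S(1−α)/4 = 313.6 W m⁻² → T_e = 272.7 K.
For a single slab of emissivity ε, T_s⁴ = 2T_e⁴/(2−ε); thus T_s = 272.7·(1.379)^(1/4) = 295.5 K.

296 kelvin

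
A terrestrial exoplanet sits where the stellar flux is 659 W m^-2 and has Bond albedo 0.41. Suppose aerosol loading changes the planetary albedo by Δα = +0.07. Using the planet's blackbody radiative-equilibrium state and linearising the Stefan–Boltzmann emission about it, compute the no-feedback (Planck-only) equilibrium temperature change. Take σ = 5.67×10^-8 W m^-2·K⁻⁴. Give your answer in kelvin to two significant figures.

Reference equilibrium: T_e = [S(1−α)/(4σ)]^(1/4) = 203.5 K.
ΔF = −(S/4)Δα = −(659.0/4)×(+0.07) = -11.53 W m^-2.
The Planck feedback parameter is 4σT_e³ = 1.911 W m^-2/K.
ΔT₀ = ΔF/λ_P = -11.53/1.911 = -6.04 K.

-6.0 K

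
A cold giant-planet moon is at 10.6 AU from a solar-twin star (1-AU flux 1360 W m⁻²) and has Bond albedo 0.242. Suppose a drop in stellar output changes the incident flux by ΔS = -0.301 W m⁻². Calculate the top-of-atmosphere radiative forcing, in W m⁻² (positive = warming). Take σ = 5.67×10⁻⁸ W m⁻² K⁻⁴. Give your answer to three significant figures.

-0.0570 W m⁻²

Irradiance scales as 1/d², so S = 1360 W m⁻² × (1/10.6)² = 12.10 W m⁻².
TOA radiative forcing: ΔF = (1−α)ΔS/4 = 0.758·(-0.301)/4 = -0.05704 W m⁻².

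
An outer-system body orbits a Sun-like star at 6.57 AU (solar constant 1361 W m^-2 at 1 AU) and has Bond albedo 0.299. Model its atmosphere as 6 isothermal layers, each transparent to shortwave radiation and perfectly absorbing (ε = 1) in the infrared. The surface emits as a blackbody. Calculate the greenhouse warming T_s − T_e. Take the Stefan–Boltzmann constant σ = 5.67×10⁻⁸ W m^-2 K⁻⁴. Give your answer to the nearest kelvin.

By the inverse-square law, S = 1361/6.57² = 31.53 W m^-2.
Top-of-atmosphere balance: σT_e⁴ = S(1−α)/4 = 5.526 W m^-2 → T_e = 99.36 K.
T_s = (N+1)^(1/4)·T_e = 161.6 K.
So the greenhouse effect raises the surface by 161.6 − 99.36 = 62.26 K.

62 kelvin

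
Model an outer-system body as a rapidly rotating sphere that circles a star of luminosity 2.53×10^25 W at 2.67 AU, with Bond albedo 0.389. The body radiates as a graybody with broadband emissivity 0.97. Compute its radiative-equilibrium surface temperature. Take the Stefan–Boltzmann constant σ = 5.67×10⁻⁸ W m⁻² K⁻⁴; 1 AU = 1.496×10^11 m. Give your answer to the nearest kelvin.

77 kelvin

d = 2.67 × 1.496×10^11 m = 3.994×10^11 m.
Flux at the orbit: S = L/(4πd²) = 2.53×10^25/(4π·(3.99×10^11)²) = 12.62 W m⁻².
The planet absorbs (1−α)S over its disc πR² and re-emits over 4πR², so the mean absorbed flux is (1−0.389)·12.62/4 = 1.928 W m⁻².
Equating to εσT⁴ with ε = 0.97: T = (1.928/0.97σ)^(1/4) = 76.94 K.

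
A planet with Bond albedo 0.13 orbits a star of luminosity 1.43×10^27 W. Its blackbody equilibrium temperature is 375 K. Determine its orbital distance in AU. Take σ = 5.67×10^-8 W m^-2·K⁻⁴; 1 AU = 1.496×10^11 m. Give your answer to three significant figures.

0.993 AU

Required flux: S = 4σT⁴/(1−α) = 5155 W m^-2.
Then d = [L/(4πS)]^(1/2) = 1.486×10^11 m, i.e. 0.9931 AU.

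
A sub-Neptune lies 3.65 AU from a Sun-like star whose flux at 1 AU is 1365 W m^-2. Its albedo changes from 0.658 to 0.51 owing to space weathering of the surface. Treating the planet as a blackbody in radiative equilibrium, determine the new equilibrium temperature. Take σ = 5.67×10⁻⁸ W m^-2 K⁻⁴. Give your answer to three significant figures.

By the inverse-square law, S = 1365/3.65² = 102.5 W m^-2.
T₂ = [S(1−α₂)/(4σ)]^(1/4) = [102.5·0.49/(4σ)]^(1/4) = 122.0 K.

122 K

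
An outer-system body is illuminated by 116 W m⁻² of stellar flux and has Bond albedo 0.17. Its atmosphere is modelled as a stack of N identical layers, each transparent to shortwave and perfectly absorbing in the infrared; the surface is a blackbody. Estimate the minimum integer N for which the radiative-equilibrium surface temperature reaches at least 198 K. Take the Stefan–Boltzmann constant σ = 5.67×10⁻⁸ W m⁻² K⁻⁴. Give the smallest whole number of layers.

Top-of-atmosphere balance: σT_e⁴ = S(1−α)/4 = 24.07 W m⁻² → T_e = 143.5 K.
T_s = (N+1)^(1/4)·T_e ≥ 198 K requires N+1 ≥ (T_s/T_e)⁴ = (198/143.5)⁴ = 3.620.
Rounding up, N = 3.

3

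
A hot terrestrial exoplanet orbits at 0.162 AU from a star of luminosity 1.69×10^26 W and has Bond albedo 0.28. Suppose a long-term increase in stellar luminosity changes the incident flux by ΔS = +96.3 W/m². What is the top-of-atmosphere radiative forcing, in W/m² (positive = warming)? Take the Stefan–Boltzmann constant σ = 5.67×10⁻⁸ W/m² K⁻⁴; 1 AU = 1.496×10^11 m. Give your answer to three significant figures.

17.3 W/m²

d = 0.162 × 1.496×10^11 m = 2.424×10^10 m.
S = L/(4πd²) = 22900 W/m².
TOA radiative forcing: ΔF = (1−α)ΔS/4 = 0.72·(+96.3)/4 = 17.33 W/m².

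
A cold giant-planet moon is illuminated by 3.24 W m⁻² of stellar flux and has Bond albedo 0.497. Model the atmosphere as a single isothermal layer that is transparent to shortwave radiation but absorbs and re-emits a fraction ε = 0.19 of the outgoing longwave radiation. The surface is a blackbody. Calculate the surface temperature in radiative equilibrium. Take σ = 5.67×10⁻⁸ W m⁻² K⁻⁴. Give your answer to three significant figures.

The planet radiates to space at T_e = [S(1−α)/(4σ)]^(1/4) = 51.77 K.
The surface balance (absorbed SW + ε·downward IR = σT_s⁴) with T_a⁴ = T_s⁴/2 reduces to T_s = T_e·[2/(2−ε)]^¼ = 53.08 K.

53.1 K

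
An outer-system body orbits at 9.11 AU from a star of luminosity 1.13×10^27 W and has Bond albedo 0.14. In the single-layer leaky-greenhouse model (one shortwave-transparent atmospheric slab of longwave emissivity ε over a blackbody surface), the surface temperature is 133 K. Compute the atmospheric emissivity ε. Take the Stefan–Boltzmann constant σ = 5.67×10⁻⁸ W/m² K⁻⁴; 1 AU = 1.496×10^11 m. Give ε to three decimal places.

Orbital distance: d = 9.11 AU = 1.363×10^12 m.
Flux at the orbit: S = L/(4πd²) = 1.13×10^27/(4π·(1.36×10^12)²) = 48.41 W/m².
First, T_e = [48.41·(1−0.14)/(4σ)]^(1/4) = 116.4 K.
Inverting T_s⁴ = 2T_e⁴/(2−ε): (T_e/T_s)⁴ = 0.5867, so ε = 2(1 − 0.5867) = 0.8266.

0.827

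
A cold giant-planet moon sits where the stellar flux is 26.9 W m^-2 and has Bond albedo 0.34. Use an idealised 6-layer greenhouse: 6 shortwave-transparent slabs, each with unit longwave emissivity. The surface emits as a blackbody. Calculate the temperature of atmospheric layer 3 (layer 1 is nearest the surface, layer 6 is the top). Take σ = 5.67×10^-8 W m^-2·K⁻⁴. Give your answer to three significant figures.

Top-of-atmosphere balance: σT_e⁴ = S(1−α)/4 = 4.438 W m^-2 → T_e = 94.06 K.
The net upward flux σT_e⁴ is constant between every pair of levels, so T_k⁴ = (N+1−k)T_e⁴.
With k = 3: T_3 = (6+1−3)^¼·94.06 K = 133.0 K.

133 kelvin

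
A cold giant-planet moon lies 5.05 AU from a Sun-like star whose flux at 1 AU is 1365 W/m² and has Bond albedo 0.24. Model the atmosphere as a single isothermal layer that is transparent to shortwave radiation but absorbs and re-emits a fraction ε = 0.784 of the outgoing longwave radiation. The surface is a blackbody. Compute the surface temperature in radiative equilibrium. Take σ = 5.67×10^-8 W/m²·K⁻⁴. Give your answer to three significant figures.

By the inverse-square law, S = 1365/5.05² = 53.52 W/m².
The planet radiates to space at T_e = [S(1−α)/(4σ)]^(1/4) = 115.7 K.
The surface balance (absorbed SW + ε·downward IR = σT_s⁴) with T_a⁴ = T_s⁴/2 reduces to T_s = T_e·[2/(2−ε)]^¼ = 131.1 K.

131 kelvin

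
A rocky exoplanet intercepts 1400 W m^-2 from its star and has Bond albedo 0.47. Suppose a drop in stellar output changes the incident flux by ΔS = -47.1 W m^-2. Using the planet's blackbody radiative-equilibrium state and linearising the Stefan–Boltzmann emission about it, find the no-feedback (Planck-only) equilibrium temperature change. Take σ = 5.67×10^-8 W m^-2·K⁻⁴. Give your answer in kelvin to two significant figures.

Reference equilibrium: T_e = [S(1−α)/(4σ)]^(1/4) = 239.2 K.
Only a fraction (1−α) is absorbed and it's spread over 4πR², so ΔF = (1−α)ΔS/4 = -6.241 W m^-2.
Planck response: λ_P = 4σT_e³ = 4·5.67×10⁻⁸·(239.2)³ = 3.103 W m^-2/K.
So ΔT₀ = -6.241/3.103 = -2.01 K.

-2.0 K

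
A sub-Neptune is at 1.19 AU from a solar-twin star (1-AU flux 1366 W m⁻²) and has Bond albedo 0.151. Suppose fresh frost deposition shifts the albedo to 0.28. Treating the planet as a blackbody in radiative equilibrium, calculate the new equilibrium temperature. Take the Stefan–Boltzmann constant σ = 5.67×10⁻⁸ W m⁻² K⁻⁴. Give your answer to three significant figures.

235 kelvin

Irradiance scales as 1/d², so S = 1366 W m⁻² × (1/1.19)² = 964.6 W m⁻².
New equilibrium: T₂ = [(1−0.28)·964.6/(4σ)]^(1/4) = 235.2 K.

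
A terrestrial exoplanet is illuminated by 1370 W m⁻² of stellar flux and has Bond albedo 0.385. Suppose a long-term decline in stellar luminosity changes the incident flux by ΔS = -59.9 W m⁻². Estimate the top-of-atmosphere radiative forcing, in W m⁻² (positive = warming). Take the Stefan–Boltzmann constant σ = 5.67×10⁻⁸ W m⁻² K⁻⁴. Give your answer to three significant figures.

TOA radiative forcing: ΔF = (1−α)ΔS/4 = 0.615·(-59.9)/4 = -9.210 W m⁻².

-9.21 W m⁻²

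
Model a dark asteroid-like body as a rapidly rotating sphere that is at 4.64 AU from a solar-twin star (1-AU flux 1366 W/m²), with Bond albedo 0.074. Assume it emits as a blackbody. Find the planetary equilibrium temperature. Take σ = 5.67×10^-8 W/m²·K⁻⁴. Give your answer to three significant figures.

Irradiance scales as 1/d², so S = 1366 W/m² × (1/4.64)² = 63.45 W/m².
Absorbed flux (global mean): S(1−α)/4 = 63.45·0.926/4 = 14.69 W/m².
Balancing against σT⁴: T = (14.69/5.67×10⁻⁸)^(1/4) = 126.9 K.

127 K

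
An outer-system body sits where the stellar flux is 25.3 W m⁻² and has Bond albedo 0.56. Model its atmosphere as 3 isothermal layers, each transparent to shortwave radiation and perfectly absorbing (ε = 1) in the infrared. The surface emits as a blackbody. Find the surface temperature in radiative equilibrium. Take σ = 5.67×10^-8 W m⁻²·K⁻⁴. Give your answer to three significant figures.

OLR = S(1−α)/4 = 2.783 W m⁻²; the top layer radiates at T_e = 83.70 K.
For an N-layer opaque stack, T_s⁴ = (N+1)T_e⁴, hence T_s = (4)^(1/4)×83.70 K = 118.4 K.

118 K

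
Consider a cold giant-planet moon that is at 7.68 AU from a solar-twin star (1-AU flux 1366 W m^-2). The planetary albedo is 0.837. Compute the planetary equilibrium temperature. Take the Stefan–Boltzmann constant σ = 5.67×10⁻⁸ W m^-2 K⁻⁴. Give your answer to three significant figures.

63.9 kelvin

Flux at the orbit: S = 1366/(7.68)² = 23.16 W m^-2.
Absorbed flux (global mean): S(1−α)/4 = 23.16·0.163/4 = 0.9437 W m^-2.
Balancing against σT⁴: T = (0.9437/5.67×10⁻⁸)^(1/4) = 63.87 K.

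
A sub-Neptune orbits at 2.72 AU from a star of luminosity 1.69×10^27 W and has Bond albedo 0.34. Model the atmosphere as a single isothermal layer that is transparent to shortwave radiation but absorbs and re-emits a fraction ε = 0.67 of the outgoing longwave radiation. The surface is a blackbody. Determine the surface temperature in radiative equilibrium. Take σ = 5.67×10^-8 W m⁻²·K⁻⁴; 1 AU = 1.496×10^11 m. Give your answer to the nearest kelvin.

244 K

Orbital distance: d = 2.72 AU = 4.069×10^11 m.
Spreading L over a sphere of radius d: S = 1.69×10^27/(4π·4.07×10^11²) = 812.2 W m⁻².
At the top of the atmosphere, σT_e⁴ = S(1−α)/4 = 134.0 W m⁻², giving T_e = 220.5 K.
For a single slab of emissivity ε, T_s⁴ = 2T_e⁴/(2−ε); thus T_s = 220.5·(1.504)^(1/4) = 244.2 K.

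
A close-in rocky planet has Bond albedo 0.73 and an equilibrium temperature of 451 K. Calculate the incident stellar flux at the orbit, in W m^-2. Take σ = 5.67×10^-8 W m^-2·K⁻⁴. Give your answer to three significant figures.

34800 W m^-2

From S(1−α)/4 = σT⁴: S = 4σT⁴/(1−α).
The emitted flux is σT⁴ = 2346 W m^-2.
S = 4·2346/0.27 = 34750 W m^-2.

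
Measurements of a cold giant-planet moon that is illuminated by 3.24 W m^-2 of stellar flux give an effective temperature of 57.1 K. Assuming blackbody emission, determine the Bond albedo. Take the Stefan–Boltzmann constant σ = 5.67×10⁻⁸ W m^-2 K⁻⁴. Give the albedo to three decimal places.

0.256

From σT⁴ = S(1−α)/4 we invert for α: 1−α = 4σT⁴/S.
4σT⁴ = 4·5.67×10⁻⁸·(57.1)⁴ = 2.411 W m^-2.
1−α = 2.411/3.240 = 0.7441, so α = 0.2559.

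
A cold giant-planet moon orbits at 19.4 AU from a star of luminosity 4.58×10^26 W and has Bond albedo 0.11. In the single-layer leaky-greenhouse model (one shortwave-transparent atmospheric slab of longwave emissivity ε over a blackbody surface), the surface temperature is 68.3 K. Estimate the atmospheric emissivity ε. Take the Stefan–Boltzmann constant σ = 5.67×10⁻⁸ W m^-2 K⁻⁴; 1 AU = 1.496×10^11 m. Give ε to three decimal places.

d = 19.4 × 1.496×10^11 m = 2.902×10^12 m.
Spreading L over a sphere of radius d: S = 4.58×10^26/(4π·2.90×10^12²) = 4.327 W m^-2.
Effective temperature: T_e = [S(1−α)/(4σ)]^(1/4) = 64.19 K.
T_s⁴ = T_e⁴·2/(2−ε) → ε = 2 − 2(T_e/T_s)⁴ = 2 − 2·(64.19/68.3)⁴ = 0.4394.

0.439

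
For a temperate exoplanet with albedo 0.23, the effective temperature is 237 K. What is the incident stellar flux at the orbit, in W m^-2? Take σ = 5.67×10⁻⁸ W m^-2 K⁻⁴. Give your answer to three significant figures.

Invert the energy balance for S: S = 4σT⁴/(1−α).
σT⁴ = 5.67×10⁻⁸·(237)⁴ = 178.9 W m^-2.
So S = 4×178.9/(1−0.23) = 929.3 W m^-2.

929 W m^-2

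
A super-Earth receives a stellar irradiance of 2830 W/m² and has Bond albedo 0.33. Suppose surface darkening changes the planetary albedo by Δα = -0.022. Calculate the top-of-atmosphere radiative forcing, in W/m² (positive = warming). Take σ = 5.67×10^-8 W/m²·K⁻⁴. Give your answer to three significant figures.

The change in absorbed flux is Δ[S(1−α)/4] = −SΔα/4 = 15.56 W/m².

15.6 W/m²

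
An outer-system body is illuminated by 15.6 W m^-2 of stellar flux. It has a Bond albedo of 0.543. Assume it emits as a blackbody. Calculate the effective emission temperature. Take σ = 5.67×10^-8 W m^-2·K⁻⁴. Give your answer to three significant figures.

The planet absorbs (1−α)S over its disc πR² and re-emits over 4πR², so the mean absorbed flux is (1−0.543)·15.60/4 = 1.782 W m^-2.
Set σT⁴ = 1.782 → T = (1.782/σ)^(1/4) = 74.88 K.

74.9 K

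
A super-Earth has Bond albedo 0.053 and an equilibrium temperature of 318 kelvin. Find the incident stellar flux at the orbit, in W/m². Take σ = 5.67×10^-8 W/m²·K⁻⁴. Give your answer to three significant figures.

2450 W/m²

From S(1−α)/4 = σT⁴: S = 4σT⁴/(1−α).
σT⁴ = 5.67×10⁻⁸·(318)⁴ = 579.8 W/m².
So S = 4×579.8/(1−0.053) = 2449 W/m².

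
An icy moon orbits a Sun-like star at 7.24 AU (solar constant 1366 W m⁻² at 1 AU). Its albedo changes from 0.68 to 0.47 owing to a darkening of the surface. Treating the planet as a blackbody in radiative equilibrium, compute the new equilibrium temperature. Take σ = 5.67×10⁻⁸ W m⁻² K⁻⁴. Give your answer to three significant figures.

Irradiance scales as 1/d², so S = 1366 W m⁻² × (1/7.24)² = 26.06 W m⁻².
With the new albedo, S(1−α₂)/4 = 3.453 W m⁻², so T₂ = 88.34 K.

88.3 K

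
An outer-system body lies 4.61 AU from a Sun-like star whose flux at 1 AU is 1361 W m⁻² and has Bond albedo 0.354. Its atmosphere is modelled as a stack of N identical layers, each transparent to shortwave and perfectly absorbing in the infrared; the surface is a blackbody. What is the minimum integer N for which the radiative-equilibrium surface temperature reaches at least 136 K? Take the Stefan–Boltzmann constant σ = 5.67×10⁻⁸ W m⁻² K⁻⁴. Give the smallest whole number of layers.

Flux at the orbit: S = 1361/(4.61)² = 64.04 W m⁻².
OLR = S(1−α)/4 = 10.34 W m⁻²; the top layer radiates at T_e = 116.2 K.
T_s = (N+1)^(1/4)·T_e ≥ 136 K requires N+1 ≥ (T_s/T_e)⁴ = (136/116.2)⁴ = 1.875.
So N ≥ 0.875; the smallest integer is N = 1.

1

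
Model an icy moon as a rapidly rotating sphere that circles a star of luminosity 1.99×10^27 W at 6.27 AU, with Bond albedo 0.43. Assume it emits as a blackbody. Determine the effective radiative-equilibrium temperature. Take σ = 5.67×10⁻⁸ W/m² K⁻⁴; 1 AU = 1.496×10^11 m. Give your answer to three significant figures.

146 K

Orbital distance: d = 6.27 AU = 9.380×10^11 m.
S = L/(4πd²) = 180.0 W/m².
Averaging over the sphere, the absorbed flux is S(1−α)/4 = 25.65 W/m².
In equilibrium σT⁴ equals this, so T = 145.8 K.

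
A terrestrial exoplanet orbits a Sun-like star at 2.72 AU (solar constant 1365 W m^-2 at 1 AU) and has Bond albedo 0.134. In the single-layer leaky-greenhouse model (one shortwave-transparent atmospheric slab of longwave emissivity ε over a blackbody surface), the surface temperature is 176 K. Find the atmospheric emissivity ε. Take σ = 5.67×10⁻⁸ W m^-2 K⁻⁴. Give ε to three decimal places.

Flux at the orbit: S = 1365/(2.72)² = 184.5 W m^-2.
First, T_e = [184.5·(1−0.134)/(4σ)]^(1/4) = 162.9 K.
Inverting T_s⁴ = 2T_e⁴/(2−ε): (T_e/T_s)⁴ = 0.7342, so ε = 2(1 − 0.7342) = 0.5316.

0.532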